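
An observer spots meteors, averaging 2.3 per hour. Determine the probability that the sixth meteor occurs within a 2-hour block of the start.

Over the interval, μ = 2.3 × 2 = 4.6 (a 2-hour block = 2 hours).
The sixth arrival falls in the interval iff at least 6 events occur there: P(S_6 ≤ t) = P(N ≥ 6) = 1 − P(N ≤ 5) ≈ 0.3142.

0.3142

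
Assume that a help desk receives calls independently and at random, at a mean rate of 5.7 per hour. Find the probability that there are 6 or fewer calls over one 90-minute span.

0.2509

Over the interval, μ = 5.7 × 1.5 = 8.55 (a 90-minute span = 1.5 hours).
P(N ≤ 6) = Σ_{j=0}^{6} e^(−μ) μ^j/j! ≈ 0.2509.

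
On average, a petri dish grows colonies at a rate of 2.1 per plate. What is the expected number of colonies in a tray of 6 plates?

E[N] = λt = 2.1 × 6 = 12.6 (a tray of 6 plates = 6 plates).

12.6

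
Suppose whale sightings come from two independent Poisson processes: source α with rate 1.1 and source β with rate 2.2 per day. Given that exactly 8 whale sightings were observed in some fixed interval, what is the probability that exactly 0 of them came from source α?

Given the total, each event is independently from source α with probability p = λ_α/(λ_α+λ_β) = 1.1/3.3 ≈ 0.3333.
So K ~ Binomial(8, 1.1/3.3): P(K = 0) = C(8,0) · (1.1/3.3)^0 · (2.2/3.3)^8 ≈ 0.0390.

0.0390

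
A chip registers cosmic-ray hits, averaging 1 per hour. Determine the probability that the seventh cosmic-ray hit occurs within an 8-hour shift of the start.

0.6866

Over the interval, μ = 1 × 8 = 8 (an 8-hour shift = 8 hours).
The seventh arrival falls in the interval iff at least 7 events occur there: P(S_7 ≤ t) = P(N ≥ 7) = 1 − P(N ≤ 6) ≈ 0.6866.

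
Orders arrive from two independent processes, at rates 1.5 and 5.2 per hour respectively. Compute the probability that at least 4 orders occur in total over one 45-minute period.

0.7385

Independent Poisson processes superpose: combined rate λ = 1.5 + 5.2 = 6.7 per hour.
Over the interval, μ = 6.7 × 0.75 = 5.025 (a 45-minute period = 0.75 hours).
P(N ≥ 4) = 1 − P(N ≤ 3) ≈ 0.7385.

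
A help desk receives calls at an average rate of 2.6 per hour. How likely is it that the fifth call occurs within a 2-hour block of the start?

0.5939

Over the interval, μ = 2.6 × 2 = 5.2 (a 2-hour block = 2 hours).
The fifth arrival falls in the interval iff at least 5 events occur there: P(S_5 ≤ t) = P(N ≥ 5) = 1 − P(N ≤ 4) ≈ 0.5939.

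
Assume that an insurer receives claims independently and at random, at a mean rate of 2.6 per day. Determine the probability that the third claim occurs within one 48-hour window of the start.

Over the interval, μ = 2.6 × 2 = 5.2 (a 48-hour window = 2 days).
The third arrival falls in the interval iff at least 3 events occur there: P(S_3 ≤ t) = P(N ≥ 3) = 1 − P(N ≤ 2) ≈ 0.8912.

0.8912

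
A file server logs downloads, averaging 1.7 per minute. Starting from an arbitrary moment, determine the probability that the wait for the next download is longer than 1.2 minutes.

0.1300

The wait for the next event is exponential with rate λ = 1.7 per minute.
P(T > 1.2) = e^(−λt) = e^(−1.7 × 1.2) = e^(−2.04) ≈ 0.1300.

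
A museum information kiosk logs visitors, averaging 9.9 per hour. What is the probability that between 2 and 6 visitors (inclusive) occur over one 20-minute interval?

0.7904

Over the interval, μ = 9.9 × 1/3 = 3.3 (a 20-minute interval = 1/3 hours).
P(2 ≤ N ≤ 6) = Σ_{j=2}^{6} e^(−3.3) · 3.3^j/j! ≈ 0.7904.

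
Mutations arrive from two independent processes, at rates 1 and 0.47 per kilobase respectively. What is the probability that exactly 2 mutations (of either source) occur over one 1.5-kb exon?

Independent Poisson processes superpose: combined rate λ = 1 + 0.47 = 1.47 per kilobase.
Over the interval, μ = 1.47 × 1.5 = 2.205 (a 1.5-kb exon = 1.5 kilobases).
P(N = 2) = e^(−2.205) · 2.205^2/2! ≈ 0.2680.

0.2680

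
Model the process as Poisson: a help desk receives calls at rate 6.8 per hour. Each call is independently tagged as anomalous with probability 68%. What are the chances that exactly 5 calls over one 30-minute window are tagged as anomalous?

Thinning: the calls that are tagged as anomalous themselves form a Poisson process with rate 0.68 × 6.8 = 4.624 per hour.
Over the interval, μ = 4.624 × 0.5 = 2.312 (a 30-minute window = 0.5 hours).
P(N = 5) = e^(−2.312) · 2.312^5/5! ≈ 0.0545.

0.0545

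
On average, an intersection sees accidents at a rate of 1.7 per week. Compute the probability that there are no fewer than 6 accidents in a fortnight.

0.1295

Over the interval, μ = 1.7 × 2 = 3.4 (a fortnight = 2 weeks).
P(N ≥ 6) = 1 − P(N ≤ 5) = 1 − Σ_{j=0}^{5} e^(−μ) μ^j/j! ≈ 0.1295.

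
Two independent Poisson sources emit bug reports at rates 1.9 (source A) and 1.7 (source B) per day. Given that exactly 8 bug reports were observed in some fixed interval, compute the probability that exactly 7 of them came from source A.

0.0431

Given the total, each event is independently from source A with probability p = λ_A/(λ_A+λ_B) = 1.9/3.6 ≈ 0.5278.
So K ~ Binomial(8, 1.9/3.6): P(K = 7) = C(8,7) · (1.9/3.6)^7 · (1.7/3.6)^1 ≈ 0.0431.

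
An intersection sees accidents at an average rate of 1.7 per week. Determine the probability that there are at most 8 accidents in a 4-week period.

0.7548

Over the interval, μ = 1.7 × 4 = 6.8 (a 4-week period = 4 weeks).
P(N ≤ 8) = Σ_{j=0}^{8} e^(−μ) μ^j/j! ≈ 0.7548.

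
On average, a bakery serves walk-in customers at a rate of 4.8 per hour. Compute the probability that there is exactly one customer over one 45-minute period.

0.0984

Over the interval, μ = 4.8 × 0.75 = 3.6 (a 45-minute period = 0.75 hours).
P(N = 1) = e^(−μ) μ^1/1! = e^(−3.6) · 3.6^1/1 ≈ 0.0984.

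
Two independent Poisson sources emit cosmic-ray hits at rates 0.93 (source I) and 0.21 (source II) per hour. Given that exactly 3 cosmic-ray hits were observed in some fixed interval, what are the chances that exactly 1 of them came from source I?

0.0830

Given the total, each event is independently from source I with probability p = λ_I/(λ_I+λ_II) = 0.93/1.14 ≈ 0.8158.
So K ~ Binomial(3, 0.93/1.14): P(K = 1) = C(3,1) · (0.93/1.14)^1 · (0.21/1.14)^2 ≈ 0.0830.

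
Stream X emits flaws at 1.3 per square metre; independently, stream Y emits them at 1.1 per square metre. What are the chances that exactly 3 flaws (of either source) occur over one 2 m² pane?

Independent Poisson processes superpose: combined rate λ = 1.3 + 1.1 = 2.4 per square metre.
Over the interval, μ = 2.4 × 2 = 4.8 (a 2 m² pane = 2 square metres).
P(N = 3) = e^(−4.8) · 4.8^3/3! ≈ 0.1517.

0.1517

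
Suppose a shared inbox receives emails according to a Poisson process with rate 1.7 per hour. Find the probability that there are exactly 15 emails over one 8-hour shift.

0.0955

Over the interval, μ = 1.7 × 8 = 13.6 (an 8-hour shift = 8 hours).
P(N = 15) = e^(−μ) μ^15/15! = e^(−13.6) · 13.6^15/1307674368000 ≈ 0.0955.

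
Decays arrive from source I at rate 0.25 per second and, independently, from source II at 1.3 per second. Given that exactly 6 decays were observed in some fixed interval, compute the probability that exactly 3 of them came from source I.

0.0495

Given the total, each event is independently from source I with probability p = λ_I/(λ_I+λ_II) = 0.25/1.55 ≈ 0.1613.
So K ~ Binomial(6, 0.25/1.55): P(K = 3) = C(6,3) · (0.25/1.55)^3 · (1.3/1.55)^3 ≈ 0.0495.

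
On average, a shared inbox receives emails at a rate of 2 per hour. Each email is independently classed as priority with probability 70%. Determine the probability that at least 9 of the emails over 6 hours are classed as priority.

0.4631

Thinning: the emails that are classed as priority themselves form a Poisson process with rate 0.7 × 2 = 1.4 per hour.
Over the interval, μ = 1.4 × 6 = 8.4 (6 hours).
P(N ≥ 9) = 1 − P(N ≤ 8) ≈ 0.4631.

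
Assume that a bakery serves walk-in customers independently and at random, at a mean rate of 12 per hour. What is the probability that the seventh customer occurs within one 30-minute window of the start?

Over the interval, μ = 12 × 0.5 = 6 (a 30-minute window = 0.5 hours).
The seventh arrival falls in the interval iff at least 7 events occur there: P(S_7 ≤ t) = P(N ≥ 7) = 1 − P(N ≤ 6) ≈ 0.3937.

0.3937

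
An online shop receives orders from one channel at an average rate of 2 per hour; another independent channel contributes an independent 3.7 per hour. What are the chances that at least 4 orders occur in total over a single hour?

0.8200

Independent Poisson processes superpose: combined rate λ = 2 + 3.7 = 5.7 per hour.
So μ = 5.7.
P(N ≥ 4) = 1 − P(N ≤ 3) ≈ 0.8200.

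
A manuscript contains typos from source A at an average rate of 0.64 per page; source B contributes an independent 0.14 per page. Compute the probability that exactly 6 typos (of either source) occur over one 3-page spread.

0.0220

Independent Poisson processes superpose: combined rate λ = 0.64 + 0.14 = 0.78 per page.
Over the interval, μ = 0.78 × 3 = 2.34 (a 3-page spread = 3 pages).
P(N = 6) = e^(−2.34) · 2.34^6/6! ≈ 0.0220.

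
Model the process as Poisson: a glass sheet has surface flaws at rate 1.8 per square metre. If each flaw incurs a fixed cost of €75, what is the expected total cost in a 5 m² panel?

E[N] = 1.8 × 5 = 9 (a 5 m² panel = 5 square metres); E[cost] = 9 × €75 = €675.

€675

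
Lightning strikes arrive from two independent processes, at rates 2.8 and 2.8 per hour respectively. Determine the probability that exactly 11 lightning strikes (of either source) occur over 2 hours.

0.1192

Independent Poisson processes superpose: combined rate λ = 2.8 + 2.8 = 5.6 per hour.
Over the interval, μ = 5.6 × 2 = 11.2 (2 hours).
P(N = 11) = e^(−11.2) · 11.2^11/11! ≈ 0.1192.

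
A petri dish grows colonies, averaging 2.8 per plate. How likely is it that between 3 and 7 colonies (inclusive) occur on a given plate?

With mean μ = 2.8 per plate,
P(3 ≤ N ≤ 7) = Σ_{j=3}^{7} e^(−2.8) · 2.8^j/j! ≈ 0.5224.

0.5224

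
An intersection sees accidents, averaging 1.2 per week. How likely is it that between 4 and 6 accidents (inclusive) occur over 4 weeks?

Over the interval, μ = 1.2 × 4 = 4.8 (4 weeks).
P(4 ≤ N ≤ 6) = Σ_{j=4}^{6} e^(−4.8) · 4.8^j/j! ≈ 0.4966.

0.4966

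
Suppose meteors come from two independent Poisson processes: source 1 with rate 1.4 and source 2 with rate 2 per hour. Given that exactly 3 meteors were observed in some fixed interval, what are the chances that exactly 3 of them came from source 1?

Given the total, each event is independently from source 1 with probability p = λ_1/(λ_1+λ_2) = 1.4/3.4 ≈ 0.4118.
So K ~ Binomial(3, 1.4/3.4): P(K = 3) = C(3,3) · (1.4/3.4)^3 · (2/3.4)^0 ≈ 0.0698.

0.0698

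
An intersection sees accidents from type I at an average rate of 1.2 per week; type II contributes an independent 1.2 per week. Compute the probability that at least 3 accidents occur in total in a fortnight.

Independent Poisson processes superpose: combined rate λ = 1.2 + 1.2 = 2.4 per week.
Over the interval, μ = 2.4 × 2 = 4.8 (a fortnight = 2 weeks).
P(N ≥ 3) = 1 − P(N ≤ 2) ≈ 0.8575.

0.8575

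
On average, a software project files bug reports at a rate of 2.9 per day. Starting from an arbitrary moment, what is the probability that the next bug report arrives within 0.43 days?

0.7126

Inter-arrival times are exponential with rate λ = 2.9 per day.
P(T ≤ 0.43) = 1 − e^(−λt) = 1 − e^(−2.9 × 0.43) = 1 − e^(−1.247) ≈ 0.7126.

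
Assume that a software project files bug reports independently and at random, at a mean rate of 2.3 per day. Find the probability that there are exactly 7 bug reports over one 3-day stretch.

0.1489

Over the interval, μ = 2.3 × 3 = 6.9 (a 3-day stretch = 3 days).
P(N = 7) = e^(−μ) μ^7/7! = e^(−6.9) · 6.9^7/5040 ≈ 0.1489.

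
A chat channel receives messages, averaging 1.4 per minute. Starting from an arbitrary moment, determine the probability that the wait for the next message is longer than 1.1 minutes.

0.2144

The wait for the next event is exponential with rate λ = 1.4 per minute.
P(T > 1.1) = e^(−λt) = e^(−1.4 × 1.1) = e^(−1.54) ≈ 0.2144.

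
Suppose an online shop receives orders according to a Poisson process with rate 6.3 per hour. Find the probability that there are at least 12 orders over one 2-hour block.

Over the interval, μ = 6.3 × 2 = 12.6 (a 2-hour block = 2 hours).
P(N ≥ 12) = 1 − P(N ≤ 11) = 1 − Σ_{j=0}^{11} e^(−μ) μ^j/j! ≈ 0.6050.

0.6050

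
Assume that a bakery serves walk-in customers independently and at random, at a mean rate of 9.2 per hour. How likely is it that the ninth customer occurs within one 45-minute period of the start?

0.2580

Over the interval, μ = 9.2 × 0.75 = 6.9 (a 45-minute period = 0.75 hours).
The ninth arrival falls in the interval iff at least 9 events occur there: P(S_9 ≤ t) = P(N ≥ 9) = 1 − P(N ≤ 8) ≈ 0.2580.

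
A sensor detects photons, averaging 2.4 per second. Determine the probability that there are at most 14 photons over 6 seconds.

Over the interval, μ = 2.4 × 6 = 14.4 (6 seconds).
P(N ≤ 14) = Σ_{j=0}^{14} e^(−μ) μ^j/j! ≈ 0.5281.

0.5281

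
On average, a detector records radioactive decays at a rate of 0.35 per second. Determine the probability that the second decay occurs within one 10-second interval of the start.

0.8641

Over the interval, μ = 0.35 × 10 = 3.5 (a 10-second interval = 10 seconds).
The second arrival falls in the interval iff at least 2 events occur there: P(S_2 ≤ t) = P(N ≥ 2) = 1 − P(N ≤ 1) ≈ 0.8641.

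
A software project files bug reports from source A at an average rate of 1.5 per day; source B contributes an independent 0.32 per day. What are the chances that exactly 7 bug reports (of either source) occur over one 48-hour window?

Independent Poisson processes superpose: combined rate λ = 1.5 + 0.32 = 1.82 per day.
Over the interval, μ = 1.82 × 2 = 3.64 (a 48-hour window = 2 days).
P(N = 7) = e^(−3.64) · 3.64^7/7! ≈ 0.0441.

0.0441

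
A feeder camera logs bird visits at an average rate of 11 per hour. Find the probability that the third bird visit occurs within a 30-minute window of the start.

0.9116

Over the interval, μ = 11 × 0.5 = 5.5 (a 30-minute window = 0.5 hours).
The third arrival falls in the interval iff at least 3 events occur there: P(S_3 ≤ t) = P(N ≥ 3) = 1 − P(N ≤ 2) ≈ 0.9116.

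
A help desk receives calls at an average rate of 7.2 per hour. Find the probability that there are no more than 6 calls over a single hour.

0.4204

With mean μ = 7.2 per hour,
P(N ≤ 6) = Σ_{j=0}^{6} e^(−μ) μ^j/j! ≈ 0.4204.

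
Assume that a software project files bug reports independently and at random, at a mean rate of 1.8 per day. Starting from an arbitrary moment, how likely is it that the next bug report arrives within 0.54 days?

0.6217

Inter-arrival times are exponential with rate λ = 1.8 per day.
P(T ≤ 0.54) = 1 − e^(−λt) = 1 − e^(−1.8 × 0.54) = 1 − e^(−0.972) ≈ 0.6217.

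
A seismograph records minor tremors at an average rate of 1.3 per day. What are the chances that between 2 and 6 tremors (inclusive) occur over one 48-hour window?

Over the interval, μ = 1.3 × 2 = 2.6 (a 48-hour window = 2 days).
P(2 ≤ N ≤ 6) = Σ_{j=2}^{6} e^(−2.6) · 2.6^j/j! ≈ 0.7154.

0.7154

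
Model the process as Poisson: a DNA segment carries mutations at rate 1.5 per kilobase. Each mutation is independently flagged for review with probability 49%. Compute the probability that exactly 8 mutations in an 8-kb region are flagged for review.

Thinning: the mutations that are flagged for review themselves form a Poisson process with rate 0.49 × 1.5 = 0.735 per kilobase.
Over the interval, μ = 0.735 × 8 = 5.88 (an 8-kb region = 8 kilobases).
P(N = 8) = e^(−5.88) · 5.88^8/8! ≈ 0.0990.

0.0990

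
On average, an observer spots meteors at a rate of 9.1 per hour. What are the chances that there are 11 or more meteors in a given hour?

With mean μ = 9.1 per hour,
P(N ≥ 11) = 1 − P(N ≤ 10) = 1 − Σ_{j=0}^{10} e^(−μ) μ^j/j! ≈ 0.3059.

0.3059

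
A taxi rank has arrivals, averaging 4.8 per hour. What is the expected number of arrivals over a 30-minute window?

E[N] = λt = 4.8 × 0.5 = 2.4 (a 30-minute window = 0.5 hours).

2.4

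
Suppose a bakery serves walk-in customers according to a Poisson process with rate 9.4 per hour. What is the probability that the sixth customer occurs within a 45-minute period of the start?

0.7056

Over the interval, μ = 9.4 × 0.75 = 7.05 (a 45-minute period = 0.75 hours).
The sixth arrival falls in the interval iff at least 6 events occur there: P(S_6 ≤ t) = P(N ≥ 6) = 1 − P(N ≤ 5) ≈ 0.7056.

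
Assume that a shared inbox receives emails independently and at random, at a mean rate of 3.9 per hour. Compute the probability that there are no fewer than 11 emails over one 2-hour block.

Over the interval, μ = 3.9 × 2 = 7.8 (a 2-hour block = 2 hours).
P(N ≥ 11) = 1 − P(N ≤ 10) = 1 − Σ_{j=0}^{10} e^(−μ) μ^j/j! ≈ 0.1648.

0.1648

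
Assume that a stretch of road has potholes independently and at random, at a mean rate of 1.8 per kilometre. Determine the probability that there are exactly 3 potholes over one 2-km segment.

Over the interval, μ = 1.8 × 2 = 3.6 (a 2-km segment = 2 kilometres).
P(N = 3) = e^(−μ) μ^3/3! = e^(−3.6) · 3.6^3/6 ≈ 0.2125.

0.2125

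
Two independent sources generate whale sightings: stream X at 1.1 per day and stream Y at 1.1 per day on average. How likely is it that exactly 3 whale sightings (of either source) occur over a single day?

Independent Poisson processes superpose: combined rate λ = 1.1 + 1.1 = 2.2 per day.
So μ = 2.2.
P(N = 3) = e^(−2.2) · 2.2^3/3! ≈ 0.1966.

0.1966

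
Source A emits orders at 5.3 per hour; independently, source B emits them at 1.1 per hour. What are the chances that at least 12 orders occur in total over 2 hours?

Independent Poisson processes superpose: combined rate λ = 5.3 + 1.1 = 6.4 per hour.
Over the interval, μ = 6.4 × 2 = 12.8 (2 hours).
P(N ≥ 12) = 1 − P(N ≤ 11) ≈ 0.6262.

0.6262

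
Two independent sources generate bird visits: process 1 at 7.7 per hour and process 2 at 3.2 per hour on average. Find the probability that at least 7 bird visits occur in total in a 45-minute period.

0.7075

Independent Poisson processes superpose: combined rate λ = 7.7 + 3.2 = 10.9 per hour.
Over the interval, μ = 10.9 × 0.75 = 8.175 (a 45-minute period = 0.75 hours).
P(N ≥ 7) = 1 − P(N ≤ 6) ≈ 0.7075.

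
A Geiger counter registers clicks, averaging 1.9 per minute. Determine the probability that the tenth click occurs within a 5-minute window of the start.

Over the interval, μ = 1.9 × 5 = 9.5 (a 5-minute window = 5 minutes).
The tenth arrival falls in the interval iff at least 10 events occur there: P(S_10 ≤ t) = P(N ≥ 10) = 1 − P(N ≤ 9) ≈ 0.4782.

0.4782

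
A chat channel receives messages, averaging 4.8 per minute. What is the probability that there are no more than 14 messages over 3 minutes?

0.5281

Over the interval, μ = 4.8 × 3 = 14.4 (3 minutes).
P(N ≤ 14) = Σ_{j=0}^{14} e^(−μ) μ^j/j! ≈ 0.5281.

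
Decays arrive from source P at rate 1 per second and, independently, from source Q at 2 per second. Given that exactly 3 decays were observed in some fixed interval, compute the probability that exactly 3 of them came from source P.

Given the total, each event is independently from source P with probability p = λ_P/(λ_P+λ_Q) = 1/3 ≈ 0.3333.
So K ~ Binomial(3, 1/3): P(K = 3) = C(3,3) · (1/3)^3 · (2/3)^0 ≈ 0.0370.

0.0370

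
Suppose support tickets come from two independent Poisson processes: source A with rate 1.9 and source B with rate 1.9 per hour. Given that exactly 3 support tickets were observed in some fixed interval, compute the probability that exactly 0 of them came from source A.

Given the total, each event is independently from source A with probability p = λ_A/(λ_A+λ_B) = 1.9/3.8 = 0.5000.
So K ~ Binomial(3, 1.9/3.8): P(K = 0) = C(3,0) · (1.9/3.8)^0 · (1.9/3.8)^3 ≈ 0.1250.

0.1250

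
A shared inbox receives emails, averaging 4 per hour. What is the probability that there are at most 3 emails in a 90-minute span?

0.1512

Over the interval, μ = 4 × 1.5 = 6 (a 90-minute span = 1.5 hours).
P(N ≤ 3) = Σ_{j=0}^{3} e^(−μ) μ^j/j! ≈ 0.1512.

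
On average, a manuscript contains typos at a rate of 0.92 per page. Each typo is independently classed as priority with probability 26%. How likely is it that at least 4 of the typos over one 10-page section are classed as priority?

0.2196

Thinning: the typos that are classed as priority themselves form a Poisson process with rate 0.26 × 0.92 = 0.2392 per page.
Over the interval, μ = 0.2392 × 10 = 2.392 (a 10-page section = 10 pages).
P(N ≥ 4) = 1 − P(N ≤ 3) ≈ 0.2196.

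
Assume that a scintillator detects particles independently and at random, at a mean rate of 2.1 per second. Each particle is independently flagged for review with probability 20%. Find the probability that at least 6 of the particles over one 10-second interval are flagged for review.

0.2469

Thinning: the particles that are flagged for review themselves form a Poisson process with rate 0.2 × 2.1 = 0.42 per second.
Over the interval, μ = 0.42 × 10 = 4.2 (a 10-second interval = 10 seconds).
P(N ≥ 6) = 1 − P(N ≤ 5) ≈ 0.2469.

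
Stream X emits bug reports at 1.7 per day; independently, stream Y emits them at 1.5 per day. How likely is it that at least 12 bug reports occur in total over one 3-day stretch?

Independent Poisson processes superpose: combined rate λ = 1.7 + 1.5 = 3.2 per day.
Over the interval, μ = 3.2 × 3 = 9.6 (a 3-day stretch = 3 days).
P(N ≥ 12) = 1 − P(N ≤ 11) ≈ 0.2588.

0.2588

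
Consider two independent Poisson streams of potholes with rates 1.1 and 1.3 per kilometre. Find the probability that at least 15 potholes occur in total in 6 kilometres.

Independent Poisson processes superpose: combined rate λ = 1.1 + 1.3 = 2.4 per kilometre.
Over the interval, μ = 2.4 × 6 = 14.4 (6 kilometres).
P(N ≥ 15) = 1 − P(N ≤ 14) ≈ 0.4719.

0.4719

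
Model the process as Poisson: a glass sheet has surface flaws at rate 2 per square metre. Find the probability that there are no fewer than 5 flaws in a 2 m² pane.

0.3712

Over the interval, μ = 2 × 2 = 4 (a 2 m² pane = 2 square metres).
P(N ≥ 5) = 1 − P(N ≤ 4) = 1 − Σ_{j=0}^{4} e^(−μ) μ^j/j! ≈ 0.3712.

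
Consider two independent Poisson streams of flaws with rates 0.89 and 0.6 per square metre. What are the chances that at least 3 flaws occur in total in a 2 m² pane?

0.5723

Independent Poisson processes superpose: combined rate λ = 0.89 + 0.6 = 1.49 per square metre.
Over the interval, μ = 1.49 × 2 = 2.98 (a 2 m² pane = 2 square metres).
P(N ≥ 3) = 1 − P(N ≤ 2) ≈ 0.5723.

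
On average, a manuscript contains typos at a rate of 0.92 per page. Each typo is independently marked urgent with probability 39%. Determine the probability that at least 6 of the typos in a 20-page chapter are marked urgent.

Thinning: the typos that are marked urgent themselves form a Poisson process with rate 0.39 × 0.92 = 0.3588 per page.
Over the interval, μ = 0.3588 × 20 = 7.176 (a 20-page chapter = 20 pages).
P(N ≥ 6) = 1 − P(N ≤ 5) ≈ 0.7212.

0.7212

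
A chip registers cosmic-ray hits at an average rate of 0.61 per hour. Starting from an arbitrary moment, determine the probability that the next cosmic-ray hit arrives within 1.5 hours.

0.5995

Inter-arrival times are exponential with rate λ = 0.61 per hour.
P(T ≤ 1.5) = 1 − e^(−λt) = 1 − e^(−0.61 × 1.5) = 1 − e^(−0.915) ≈ 0.5995.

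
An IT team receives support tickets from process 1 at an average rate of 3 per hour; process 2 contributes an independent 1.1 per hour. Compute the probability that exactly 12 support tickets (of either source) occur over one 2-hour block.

Independent Poisson processes superpose: combined rate λ = 3 + 1.1 = 4.1 per hour.
Over the interval, μ = 4.1 × 2 = 8.2 (a 2-hour block = 2 hours).
P(N = 12) = e^(−8.2) · 8.2^12/12! ≈ 0.0530.

0.0530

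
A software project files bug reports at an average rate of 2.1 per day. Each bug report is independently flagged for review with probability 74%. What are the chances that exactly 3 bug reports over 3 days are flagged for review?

0.1595

Thinning: the bug reports that are flagged for review themselves form a Poisson process with rate 0.74 × 2.1 = 1.554 per day.
Over the interval, μ = 1.554 × 3 = 4.662 (3 days).
P(N = 3) = e^(−4.662) · 4.662^3/3! ≈ 0.1595.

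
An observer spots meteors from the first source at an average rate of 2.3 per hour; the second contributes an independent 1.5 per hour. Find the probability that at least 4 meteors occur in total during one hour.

0.5265

Independent Poisson processes superpose: combined rate λ = 2.3 + 1.5 = 3.8 per hour.
So μ = 3.8.
P(N ≥ 4) = 1 − P(N ≤ 3) ≈ 0.5265.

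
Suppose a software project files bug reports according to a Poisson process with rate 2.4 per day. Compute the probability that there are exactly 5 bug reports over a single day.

With mean μ = 2.4 per day,
P(N = 5) = e^(−μ) μ^5/5! = e^(−2.4) · 2.4^5/120 ≈ 0.0602.

0.0602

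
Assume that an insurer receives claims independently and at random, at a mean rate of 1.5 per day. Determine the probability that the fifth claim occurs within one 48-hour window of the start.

Over the interval, μ = 1.5 × 2 = 3 (a 48-hour window = 2 days).
The fifth arrival falls in the interval iff at least 5 events occur there: P(S_5 ≤ t) = P(N ≥ 5) = 1 − P(N ≤ 4) ≈ 0.1847.

0.1847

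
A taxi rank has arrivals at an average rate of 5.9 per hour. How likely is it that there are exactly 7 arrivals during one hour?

0.1353

With mean μ = 5.9 per hour,
P(N = 7) = e^(−μ) μ^7/7! = e^(−5.9) · 5.9^7/5040 ≈ 0.1353.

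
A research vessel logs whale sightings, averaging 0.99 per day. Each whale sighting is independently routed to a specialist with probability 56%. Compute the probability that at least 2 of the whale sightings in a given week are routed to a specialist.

Thinning: the whale sightings that are routed to a specialist themselves form a Poisson process with rate 0.56 × 0.99 = 0.5544 per day.
Over the interval, μ = 0.5544 × 7 = 3.8808 (a week = 7 days).
P(N ≥ 2) = 1 − P(N ≤ 1) ≈ 0.8993.

0.8993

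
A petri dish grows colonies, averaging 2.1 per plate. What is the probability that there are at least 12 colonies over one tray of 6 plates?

0.6050

Over the interval, μ = 2.1 × 6 = 12.6 (a tray of 6 plates = 6 plates).
P(N ≥ 12) = 1 − P(N ≤ 11) = 1 − Σ_{j=0}^{11} e^(−μ) μ^j/j! ≈ 0.6050.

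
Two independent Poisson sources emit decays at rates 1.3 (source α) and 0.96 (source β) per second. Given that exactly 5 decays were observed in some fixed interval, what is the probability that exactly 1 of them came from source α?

0.0936

Given the total, each event is independently from source α with probability p = λ_α/(λ_α+λ_β) = 1.3/2.26 ≈ 0.5752.
So K ~ Binomial(5, 1.3/2.26): P(K = 1) = C(5,1) · (1.3/2.26)^1 · (0.96/2.26)^4 ≈ 0.0936.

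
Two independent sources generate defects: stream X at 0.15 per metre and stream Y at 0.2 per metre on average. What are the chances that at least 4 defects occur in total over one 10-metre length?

Independent Poisson processes superpose: combined rate λ = 0.15 + 0.2 = 0.35 per metre.
Over the interval, μ = 0.35 × 10 = 3.5 (a 10-metre length = 10 metres).
P(N ≥ 4) = 1 − P(N ≤ 3) ≈ 0.4634.

0.4634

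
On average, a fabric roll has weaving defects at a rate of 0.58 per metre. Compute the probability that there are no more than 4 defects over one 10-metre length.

0.3127

Over the interval, μ = 0.58 × 10 = 5.8 (a 10-metre length = 10 metres).
P(N ≤ 4) = Σ_{j=0}^{4} e^(−μ) μ^j/j! ≈ 0.3127.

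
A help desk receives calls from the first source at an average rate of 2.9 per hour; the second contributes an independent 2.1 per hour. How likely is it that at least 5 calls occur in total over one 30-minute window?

0.1088

Independent Poisson processes superpose: combined rate λ = 2.9 + 2.1 = 5 per hour.
Over the interval, μ = 5 × 0.5 = 2.5 (a 30-minute window = 0.5 hours).
P(N ≥ 5) = 1 − P(N ≤ 4) ≈ 0.1088.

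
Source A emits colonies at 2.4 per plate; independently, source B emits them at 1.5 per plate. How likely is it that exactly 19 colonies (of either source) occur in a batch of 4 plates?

0.0645

Independent Poisson processes superpose: combined rate λ = 2.4 + 1.5 = 3.9 per plate.
Over the interval, μ = 3.9 × 4 = 15.6 (a batch of 4 plates = 4 plates).
P(N = 19) = e^(−15.6) · 15.6^19/19! ≈ 0.0645.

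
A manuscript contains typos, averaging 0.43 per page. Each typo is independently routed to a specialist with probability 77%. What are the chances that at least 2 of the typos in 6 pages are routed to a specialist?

0.5904

Thinning: the typos that are routed to a specialist themselves form a Poisson process with rate 0.77 × 0.43 = 0.3311 per page.
Over the interval, μ = 0.3311 × 6 = 1.9866 (6 pages).
P(N ≥ 2) = 1 − P(N ≤ 1) ≈ 0.5904.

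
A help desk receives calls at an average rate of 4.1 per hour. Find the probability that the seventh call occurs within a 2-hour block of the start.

Over the interval, μ = 4.1 × 2 = 8.2 (a 2-hour block = 2 hours).
The seventh arrival falls in the interval iff at least 7 events occur there: P(S_7 ≤ t) = P(N ≥ 7) = 1 − P(N ≤ 6) ≈ 0.7104.

0.7104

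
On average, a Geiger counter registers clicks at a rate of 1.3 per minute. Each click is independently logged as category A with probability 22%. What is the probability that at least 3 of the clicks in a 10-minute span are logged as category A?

0.5447

Thinning: the clicks that are logged as category A themselves form a Poisson process with rate 0.22 × 1.3 = 0.286 per minute.
Over the interval, μ = 0.286 × 10 = 2.86 (a 10-minute span = 10 minutes).
P(N ≥ 3) = 1 − P(N ≤ 2) ≈ 0.5447.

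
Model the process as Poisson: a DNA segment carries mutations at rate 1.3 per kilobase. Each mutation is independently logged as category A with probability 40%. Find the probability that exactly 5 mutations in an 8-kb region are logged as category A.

0.1620

Thinning: the mutations that are logged as category A themselves form a Poisson process with rate 0.4 × 1.3 = 0.52 per kilobase.
Over the interval, μ = 0.52 × 8 = 4.16 (an 8-kb region = 8 kilobases).
P(N = 5) = e^(−4.16) · 4.16^5/5! ≈ 0.1620.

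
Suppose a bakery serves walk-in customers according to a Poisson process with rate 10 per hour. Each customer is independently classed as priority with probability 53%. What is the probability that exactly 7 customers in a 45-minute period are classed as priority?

Thinning: the customers that are classed as priority themselves form a Poisson process with rate 0.53 × 10 = 5.3 per hour.
Over the interval, μ = 5.3 × 0.75 = 3.975 (a 45-minute period = 0.75 hours).
P(N = 7) = e^(−3.975) · 3.975^7/7! ≈ 0.0584.

0.0584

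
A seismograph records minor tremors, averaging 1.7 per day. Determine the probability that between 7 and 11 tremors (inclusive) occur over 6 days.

Over the interval, μ = 1.7 × 6 = 10.2 (6 days).
P(7 ≤ N ≤ 11) = Σ_{j=7}^{11} e^(−10.2) · 10.2^j/j! ≈ 0.5558.

0.5558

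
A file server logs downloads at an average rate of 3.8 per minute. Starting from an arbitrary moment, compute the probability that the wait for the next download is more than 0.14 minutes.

0.5874

The wait for the next event is exponential with rate λ = 3.8 per minute.
P(T > 0.14) = e^(−λt) = e^(−3.8 × 0.14) = e^(−0.532) ≈ 0.5874.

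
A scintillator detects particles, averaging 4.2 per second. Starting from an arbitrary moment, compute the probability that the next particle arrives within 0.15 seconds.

Inter-arrival times are exponential with rate λ = 4.2 per second.
P(T ≤ 0.15) = 1 − e^(−λt) = 1 − e^(−4.2 × 0.15) = 1 − e^(−0.63) ≈ 0.4674.

0.4674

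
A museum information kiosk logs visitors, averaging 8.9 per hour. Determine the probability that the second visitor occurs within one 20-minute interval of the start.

0.7958

Over the interval, μ = 8.9 × 1/3 ≈ 2.96667 (a 20-minute interval = 1/3 hours).
The second arrival falls in the interval iff at least 2 events occur there: P(S_2 ≤ t) = P(N ≥ 2) = 1 − P(N ≤ 1) ≈ 0.7958.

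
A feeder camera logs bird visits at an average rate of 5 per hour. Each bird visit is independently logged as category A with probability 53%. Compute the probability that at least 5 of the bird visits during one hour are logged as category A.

0.1297

Thinning: the bird visits that are logged as category A themselves form a Poisson process with rate 0.53 × 5 = 2.65 per hour.
So μ = 2.65.
P(N ≥ 5) = 1 − P(N ≤ 4) ≈ 0.1297.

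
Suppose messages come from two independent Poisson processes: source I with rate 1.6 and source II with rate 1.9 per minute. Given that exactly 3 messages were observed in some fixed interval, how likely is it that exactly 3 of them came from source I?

0.0955

Given the total, each event is independently from source I with probability p = λ_I/(λ_I+λ_II) = 1.6/3.5 ≈ 0.4571.
So K ~ Binomial(3, 1.6/3.5): P(K = 3) = C(3,3) · (1.6/3.5)^3 · (1.9/3.5)^0 ≈ 0.0955.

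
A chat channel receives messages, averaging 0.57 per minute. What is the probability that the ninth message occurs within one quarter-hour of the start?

0.4838

Over the interval, μ = 0.57 × 15 = 8.55 (a quarter-hour = 15 minutes).
The ninth arrival falls in the interval iff at least 9 events occur there: P(S_9 ≤ t) = P(N ≥ 9) = 1 − P(N ≤ 8) ≈ 0.4838.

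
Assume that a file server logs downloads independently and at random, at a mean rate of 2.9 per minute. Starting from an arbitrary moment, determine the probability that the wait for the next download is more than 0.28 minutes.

0.4440

The wait for the next event is exponential with rate λ = 2.9 per minute.
P(T > 0.28) = e^(−λt) = e^(−2.9 × 0.28) = e^(−0.812) ≈ 0.4440.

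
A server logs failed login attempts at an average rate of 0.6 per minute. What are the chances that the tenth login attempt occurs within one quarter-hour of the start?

Over the interval, μ = 0.6 × 15 = 9 (a quarter-hour = 15 minutes).
The tenth arrival falls in the interval iff at least 10 events occur there: P(S_10 ≤ t) = P(N ≥ 10) = 1 − P(N ≤ 9) ≈ 0.4126.

0.4126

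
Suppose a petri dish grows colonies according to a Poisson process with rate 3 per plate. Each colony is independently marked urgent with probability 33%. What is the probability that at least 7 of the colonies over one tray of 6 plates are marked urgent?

0.3841

Thinning: the colonies that are marked urgent themselves form a Poisson process with rate 0.33 × 3 = 0.99 per plate.
Over the interval, μ = 0.99 × 6 = 5.94 (a tray of 6 plates = 6 plates).
P(N ≥ 7) = 1 − P(N ≤ 6) ≈ 0.3841.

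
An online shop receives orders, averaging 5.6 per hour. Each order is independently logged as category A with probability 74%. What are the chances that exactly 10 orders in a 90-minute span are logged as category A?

Thinning: the orders that are logged as category A themselves form a Poisson process with rate 0.74 × 5.6 = 4.144 per hour.
Over the interval, μ = 4.144 × 1.5 = 6.216 (a 90-minute span = 1.5 hours).
P(N = 10) = e^(−6.216) · 6.216^10/10! ≈ 0.0474.

0.0474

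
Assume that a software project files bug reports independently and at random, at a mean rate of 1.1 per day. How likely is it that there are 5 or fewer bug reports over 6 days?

0.3547

Over the interval, μ = 1.1 × 6 = 6.6 (6 days).
P(N ≤ 5) = Σ_{j=0}^{5} e^(−μ) μ^j/j! ≈ 0.3547.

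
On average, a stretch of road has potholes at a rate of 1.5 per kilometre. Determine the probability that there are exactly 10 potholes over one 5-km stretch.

Over the interval, μ = 1.5 × 5 = 7.5 (a 5-km stretch = 5 kilometres).
P(N = 10) = e^(−μ) μ^10/10! = e^(−7.5) · 7.5^10/3628800 ≈ 0.0858.

0.0858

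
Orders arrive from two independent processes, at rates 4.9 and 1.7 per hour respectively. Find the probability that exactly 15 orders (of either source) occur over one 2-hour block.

Independent Poisson processes superpose: combined rate λ = 4.9 + 1.7 = 6.6 per hour.
Over the interval, μ = 6.6 × 2 = 13.2 (a 2-hour block = 2 hours).
P(N = 15) = e^(−13.2) · 13.2^15/15! ≈ 0.0911.

0.0911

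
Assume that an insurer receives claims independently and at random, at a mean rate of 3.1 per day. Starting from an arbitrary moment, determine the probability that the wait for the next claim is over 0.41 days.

The wait for the next event is exponential with rate λ = 3.1 per day.
P(T > 0.41) = e^(−λt) = e^(−3.1 × 0.41) = e^(−1.271) ≈ 0.2806.

0.2806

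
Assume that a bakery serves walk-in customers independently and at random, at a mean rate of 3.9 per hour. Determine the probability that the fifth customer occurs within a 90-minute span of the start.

0.6944

Over the interval, μ = 3.9 × 1.5 = 5.85 (a 90-minute span = 1.5 hours).
The fifth arrival falls in the interval iff at least 5 events occur there: P(S_5 ≤ t) = P(N ≥ 5) = 1 − P(N ≤ 4) ≈ 0.6944.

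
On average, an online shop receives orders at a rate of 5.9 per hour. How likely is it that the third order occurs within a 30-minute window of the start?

0.5655

Over the interval, μ = 5.9 × 0.5 = 2.95 (a 30-minute window = 0.5 hours).
The third arrival falls in the interval iff at least 3 events occur there: P(S_3 ≤ t) = P(N ≥ 3) = 1 − P(N ≤ 2) ≈ 0.5655.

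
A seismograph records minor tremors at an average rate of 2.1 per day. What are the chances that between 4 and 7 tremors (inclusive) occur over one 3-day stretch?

0.5754

Over the interval, μ = 2.1 × 3 = 6.3 (a 3-day stretch = 3 days).
P(4 ≤ N ≤ 7) = Σ_{j=4}^{7} e^(−6.3) · 6.3^j/j! ≈ 0.5754.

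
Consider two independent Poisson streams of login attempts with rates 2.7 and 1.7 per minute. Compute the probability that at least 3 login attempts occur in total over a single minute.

Independent Poisson processes superpose: combined rate λ = 2.7 + 1.7 = 4.4 per minute.
So μ = 4.4.
P(N ≥ 3) = 1 − P(N ≤ 2) ≈ 0.8149.

0.8149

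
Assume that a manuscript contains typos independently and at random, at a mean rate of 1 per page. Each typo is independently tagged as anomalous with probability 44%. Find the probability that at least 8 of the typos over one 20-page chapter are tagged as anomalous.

0.6522

Thinning: the typos that are tagged as anomalous themselves form a Poisson process with rate 0.44 × 1 = 0.44 per page.
Over the interval, μ = 0.44 × 20 = 8.8 (a 20-page chapter = 20 pages).
P(N ≥ 8) = 1 − P(N ≤ 7) ≈ 0.6522.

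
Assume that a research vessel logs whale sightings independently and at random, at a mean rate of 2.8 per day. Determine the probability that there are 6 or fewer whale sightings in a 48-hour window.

Over the interval, μ = 2.8 × 2 = 5.6 (a 48-hour window = 2 days).
P(N ≤ 6) = Σ_{j=0}^{6} e^(−μ) μ^j/j! ≈ 0.6703.

0.6703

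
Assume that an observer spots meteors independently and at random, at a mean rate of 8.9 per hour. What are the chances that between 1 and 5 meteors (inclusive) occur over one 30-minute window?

Over the interval, μ = 8.9 × 0.5 = 4.45 (a 30-minute window = 0.5 hours).
P(1 ≤ N ≤ 5) = Σ_{j=1}^{5} e^(−4.45) · 4.45^j/j! ≈ 0.6998.

0.6998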